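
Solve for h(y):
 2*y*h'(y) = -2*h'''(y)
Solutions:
 h(y) = C1 + Integral(C2*airyai(-y) + C3*airybi(-y), y)


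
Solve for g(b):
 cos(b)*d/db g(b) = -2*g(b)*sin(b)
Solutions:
 g(b) = C1*cos(b)^2


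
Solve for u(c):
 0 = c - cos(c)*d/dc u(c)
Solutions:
 u(c) = C1 + Integral(c/cos(c), c)


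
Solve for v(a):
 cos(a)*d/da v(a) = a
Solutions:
 v(a) = C1 + Integral(a/cos(a), a)


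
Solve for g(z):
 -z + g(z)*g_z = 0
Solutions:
 g(z) = -sqrt(C1 + z^2)
 g(z) = sqrt(C1 + z^2)


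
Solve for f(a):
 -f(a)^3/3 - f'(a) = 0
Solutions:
 f(a) = -sqrt(6)*sqrt(-1/(C1 - a))/2
 f(a) = sqrt(6)*sqrt(-1/(C1 - a))/2


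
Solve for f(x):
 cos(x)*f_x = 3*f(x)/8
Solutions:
 f(x) = C1*(sin(x) + 1)^(3/16)/(sin(x) - 1)^(3/16)


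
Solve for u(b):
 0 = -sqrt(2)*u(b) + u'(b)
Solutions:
 u(b) = C1*exp(sqrt(2)*b)


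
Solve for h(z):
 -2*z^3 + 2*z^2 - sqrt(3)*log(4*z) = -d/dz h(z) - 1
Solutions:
 h(z) = C1 + z^4/2 - 2*z^3/3 + sqrt(3)*z*log(z) - sqrt(3)*z - z + 2*sqrt(3)*z*log(2)


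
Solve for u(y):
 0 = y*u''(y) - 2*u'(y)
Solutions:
 u(y) = C1 + C2*y^3


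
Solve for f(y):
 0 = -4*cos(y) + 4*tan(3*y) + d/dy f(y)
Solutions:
 f(y) = C1 + 4*log(cos(3*y))/3 + 4*sin(y)


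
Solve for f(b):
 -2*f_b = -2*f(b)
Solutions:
 f(b) = C1*exp(b)


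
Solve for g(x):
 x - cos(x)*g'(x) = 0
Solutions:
 g(x) = C1 + Integral(x/cos(x), x)


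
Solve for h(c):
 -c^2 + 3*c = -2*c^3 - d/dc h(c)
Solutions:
 h(c) = C1 - c^4/2 + c^3/3 - 3*c^2/2


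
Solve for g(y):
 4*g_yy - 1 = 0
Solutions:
 g(y) = C1 + C2*y + y^2/8


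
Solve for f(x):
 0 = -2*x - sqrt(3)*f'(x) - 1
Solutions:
 f(x) = C1 - sqrt(3)*x^2/3 - sqrt(3)*x/3


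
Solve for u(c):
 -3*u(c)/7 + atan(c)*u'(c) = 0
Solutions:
 u(c) = C1*exp(3*Integral(1/atan(c), c)/7)


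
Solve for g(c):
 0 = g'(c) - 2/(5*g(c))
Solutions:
 g(c) = -sqrt(C1 + 20*c)/5
 g(c) = sqrt(C1 + 20*c)/5


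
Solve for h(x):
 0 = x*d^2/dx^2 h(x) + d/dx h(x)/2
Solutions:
 h(x) = C1 + C2*sqrt(x)


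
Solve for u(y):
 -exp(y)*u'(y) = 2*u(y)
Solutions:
 u(y) = C1*exp(2*exp(-y))


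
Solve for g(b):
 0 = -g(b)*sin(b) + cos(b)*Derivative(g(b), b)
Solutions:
 g(b) = C1/cos(b)


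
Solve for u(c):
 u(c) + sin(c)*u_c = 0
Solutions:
 u(c) = C1*sqrt(cos(c) + 1)/sqrt(cos(c) - 1)


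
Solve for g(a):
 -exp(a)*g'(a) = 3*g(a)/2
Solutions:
 g(a) = C1*exp(3*exp(-a)/2)


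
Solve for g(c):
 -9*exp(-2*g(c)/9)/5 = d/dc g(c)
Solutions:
 g(c) = 9*log(-sqrt(C1 - 9*c)) - 9*log(15) + 9*log(10)/2
 g(c) = 9*log(C1 - 9*c)/2 - 9*log(15) + 9*log(10)/2


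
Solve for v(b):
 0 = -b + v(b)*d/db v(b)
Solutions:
 v(b) = -sqrt(C1 + b^2)
 v(b) = sqrt(C1 + b^2)


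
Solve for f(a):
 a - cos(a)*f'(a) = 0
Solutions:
 f(a) = C1 + Integral(a/cos(a), a)


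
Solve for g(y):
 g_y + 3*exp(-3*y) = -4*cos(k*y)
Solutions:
 g(y) = C1 + exp(-3*y) - 4*sin(k*y)/k


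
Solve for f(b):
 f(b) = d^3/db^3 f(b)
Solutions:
 f(b) = C3*exp(b) + (C1*sin(sqrt(3)*b/2) + C2*cos(sqrt(3)*b/2))*exp(-b/2)


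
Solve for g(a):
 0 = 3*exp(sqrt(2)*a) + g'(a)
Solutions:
 g(a) = C1 - 3*sqrt(2)*exp(sqrt(2)*a)/2


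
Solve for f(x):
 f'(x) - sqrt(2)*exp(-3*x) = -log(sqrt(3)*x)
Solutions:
 f(x) = C1 - x*log(x) + x*(1 - log(3)/2) - sqrt(2)*exp(-3*x)/3


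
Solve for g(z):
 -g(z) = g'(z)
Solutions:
 g(z) = C1*exp(-z)


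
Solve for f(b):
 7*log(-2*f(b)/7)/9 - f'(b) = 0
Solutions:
 -9*Integral(1/(log(-_y) - log(7) + log(2)), (_y, f(b)))/7 = C1 - b


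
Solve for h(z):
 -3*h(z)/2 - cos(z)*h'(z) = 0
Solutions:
 h(z) = C1*(sin(z) - 1)^(3/4)/(sin(z) + 1)^(3/4)


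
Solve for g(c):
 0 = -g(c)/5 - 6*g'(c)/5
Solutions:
 g(c) = C1*exp(-c/6)


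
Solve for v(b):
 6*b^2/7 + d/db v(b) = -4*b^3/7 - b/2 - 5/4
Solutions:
 v(b) = C1 - b^4/7 - 2*b^3/7 - b^2/4 - 5*b/4


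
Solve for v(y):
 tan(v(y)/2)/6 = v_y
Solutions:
 v(y) = -2*asin(C1*exp(y/12)) + 2*pi
 v(y) = 2*asin(C1*exp(y/12))


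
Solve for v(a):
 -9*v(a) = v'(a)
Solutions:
 v(a) = C1*exp(-9*a)


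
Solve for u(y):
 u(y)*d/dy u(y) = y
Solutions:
 u(y) = -sqrt(C1 + y^2)
 u(y) = sqrt(C1 + y^2)


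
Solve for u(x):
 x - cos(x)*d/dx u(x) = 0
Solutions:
 u(x) = C1 + Integral(x/cos(x), x)


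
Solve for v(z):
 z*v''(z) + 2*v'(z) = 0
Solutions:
 v(z) = C1 + C2/z


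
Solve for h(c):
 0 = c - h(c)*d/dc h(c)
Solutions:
 h(c) = -sqrt(C1 + c^2)
 h(c) = sqrt(C1 + c^2)


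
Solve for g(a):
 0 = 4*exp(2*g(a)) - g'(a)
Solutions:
 g(a) = log(-sqrt(-1/(C1 + 4*a))) - log(2)/2
 g(a) = log(-1/(C1 + 4*a))/2 - log(2)/2


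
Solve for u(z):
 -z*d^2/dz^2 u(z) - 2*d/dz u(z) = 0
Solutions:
 u(z) = C1 + C2/z


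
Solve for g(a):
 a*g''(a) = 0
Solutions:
 g(a) = C1 + C2*a


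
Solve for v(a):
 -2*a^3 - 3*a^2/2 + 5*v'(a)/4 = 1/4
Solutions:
 v(a) = C1 + 2*a^4/5 + 2*a^3/5 + a/5


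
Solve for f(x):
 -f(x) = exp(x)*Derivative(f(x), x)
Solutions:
 f(x) = C1*exp(exp(-x))


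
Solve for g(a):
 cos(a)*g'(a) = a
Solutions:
 g(a) = C1 + Integral(a/cos(a), a)


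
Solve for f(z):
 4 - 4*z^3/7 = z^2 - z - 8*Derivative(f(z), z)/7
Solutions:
 f(z) = C1 + z^4/8 + 7*z^3/24 - 7*z^2/16 - 7*z/2


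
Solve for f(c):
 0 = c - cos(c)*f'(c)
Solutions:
 f(c) = C1 + Integral(c/cos(c), c)


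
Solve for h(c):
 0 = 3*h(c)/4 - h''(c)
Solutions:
 h(c) = C1*exp(-sqrt(3)*c/2) + C2*exp(sqrt(3)*c/2)


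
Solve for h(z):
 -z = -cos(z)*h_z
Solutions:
 h(z) = C1 + Integral(z/cos(z), z)


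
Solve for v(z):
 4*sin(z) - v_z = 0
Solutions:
 v(z) = C1 - 4*cos(z)


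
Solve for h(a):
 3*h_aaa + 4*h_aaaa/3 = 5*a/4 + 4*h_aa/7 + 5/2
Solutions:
 h(a) = C1 + C2*a + C3*exp(a*(-63 + sqrt(5313))/56) + C4*exp(-a*(63 + sqrt(5313))/56) - 35*a^3/96 - 1015*a^2/128


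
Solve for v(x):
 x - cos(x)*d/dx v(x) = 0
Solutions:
 v(x) = C1 + Integral(x/cos(x), x)


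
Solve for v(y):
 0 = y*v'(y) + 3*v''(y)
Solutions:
 v(y) = C1 + C2*erf(sqrt(6)*y/6)


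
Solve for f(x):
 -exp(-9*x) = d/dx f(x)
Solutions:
 f(x) = C1 + exp(-9*x)/9


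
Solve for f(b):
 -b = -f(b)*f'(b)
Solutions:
 f(b) = -sqrt(C1 + b^2)
 f(b) = sqrt(C1 + b^2)


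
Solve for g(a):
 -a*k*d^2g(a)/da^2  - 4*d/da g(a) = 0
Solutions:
 g(a) = C1 + a^(((re(k) - 4)*re(k) + im(k)^2)/(re(k)^2 + im(k)^2))*(C2*sin(4*log(a)*Abs(im(k))/(re(k)^2 + im(k)^2)) + C3*cos(4*log(a)*im(k)/(re(k)^2 + im(k)^2)))


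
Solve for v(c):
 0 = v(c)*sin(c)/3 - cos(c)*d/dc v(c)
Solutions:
 v(c) = C1/cos(c)^(1/3)


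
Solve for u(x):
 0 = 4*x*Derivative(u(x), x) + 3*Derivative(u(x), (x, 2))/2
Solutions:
 u(x) = C1 + C2*erf(2*sqrt(3)*x/3)


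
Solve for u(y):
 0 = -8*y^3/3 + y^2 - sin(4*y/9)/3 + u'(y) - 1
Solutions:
 u(y) = C1 + 2*y^4/3 - y^3/3 + y - 3*cos(4*y/9)/4


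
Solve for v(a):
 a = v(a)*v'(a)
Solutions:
 v(a) = -sqrt(C1 + a^2)
 v(a) = sqrt(C1 + a^2)


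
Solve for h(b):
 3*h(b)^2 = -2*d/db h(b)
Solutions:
 h(b) = 2/(C1 + 3*b)


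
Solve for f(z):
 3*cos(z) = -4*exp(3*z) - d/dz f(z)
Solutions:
 f(z) = C1 - 4*exp(3*z)/3 - 3*sin(z)


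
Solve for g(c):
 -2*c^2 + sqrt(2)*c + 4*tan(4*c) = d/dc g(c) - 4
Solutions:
 g(c) = C1 - 2*c^3/3 + sqrt(2)*c^2/2 + 4*c - log(cos(4*c))


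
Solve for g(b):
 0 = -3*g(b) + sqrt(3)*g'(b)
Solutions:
 g(b) = C1*exp(sqrt(3)*b)


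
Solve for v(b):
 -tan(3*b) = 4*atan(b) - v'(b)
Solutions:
 v(b) = C1 + 4*b*atan(b) - 2*log(b^2 + 1) - log(cos(3*b))/3


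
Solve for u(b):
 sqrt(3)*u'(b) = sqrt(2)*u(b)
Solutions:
 u(b) = C1*exp(sqrt(6)*b/3)


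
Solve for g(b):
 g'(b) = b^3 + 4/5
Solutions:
 g(b) = C1 + b^4/4 + 4*b/5


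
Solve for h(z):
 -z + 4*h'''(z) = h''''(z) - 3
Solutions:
 h(z) = C1 + C2*z + C3*z^2 + C4*exp(4*z) + z^4/96 - 11*z^3/96


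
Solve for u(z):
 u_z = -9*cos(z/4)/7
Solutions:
 u(z) = C1 - 36*sin(z/4)/7


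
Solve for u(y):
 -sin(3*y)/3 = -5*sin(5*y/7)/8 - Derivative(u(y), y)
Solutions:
 u(y) = C1 + 7*cos(5*y/7)/8 - cos(3*y)/9


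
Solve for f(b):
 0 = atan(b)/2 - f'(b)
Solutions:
 f(b) = C1 + b*atan(b)/2 - log(b^2 + 1)/4


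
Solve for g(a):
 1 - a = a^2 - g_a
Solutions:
 g(a) = C1 + a^3/3 + a^2/2 - a


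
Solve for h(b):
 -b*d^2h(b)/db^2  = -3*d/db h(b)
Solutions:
 h(b) = C1 + C2*b^4


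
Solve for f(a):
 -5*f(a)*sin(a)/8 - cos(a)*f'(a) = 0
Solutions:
 f(a) = C1*cos(a)^(5/8)


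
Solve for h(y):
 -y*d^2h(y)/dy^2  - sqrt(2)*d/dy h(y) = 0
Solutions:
 h(y) = C1 + C2*y^(1 - sqrt(2))


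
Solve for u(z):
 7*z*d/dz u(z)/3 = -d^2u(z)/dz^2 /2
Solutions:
 u(z) = C1 + C2*erf(sqrt(21)*z/3)


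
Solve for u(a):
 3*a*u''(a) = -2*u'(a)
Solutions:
 u(a) = C1 + C2*a^(1/3)


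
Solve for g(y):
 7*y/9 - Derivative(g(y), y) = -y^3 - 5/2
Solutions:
 g(y) = C1 + y^4/4 + 7*y^2/18 + 5*y/2


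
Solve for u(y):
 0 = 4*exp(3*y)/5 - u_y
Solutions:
 u(y) = C1 + 4*exp(3*y)/15


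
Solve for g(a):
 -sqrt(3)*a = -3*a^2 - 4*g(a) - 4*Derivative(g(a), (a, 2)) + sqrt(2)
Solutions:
 g(a) = C1*sin(a) + C2*cos(a) - 3*a^2/4 + sqrt(3)*a/4 + sqrt(2)/4 + 3/2


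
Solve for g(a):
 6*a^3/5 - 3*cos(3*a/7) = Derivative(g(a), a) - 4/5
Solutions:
 g(a) = C1 + 3*a^4/10 + 4*a/5 - 7*sin(3*a/7)


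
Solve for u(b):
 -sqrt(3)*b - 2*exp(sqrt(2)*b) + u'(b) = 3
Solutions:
 u(b) = C1 + sqrt(3)*b^2/2 + 3*b + sqrt(2)*exp(sqrt(2)*b)


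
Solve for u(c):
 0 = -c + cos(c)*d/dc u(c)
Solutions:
 u(c) = C1 + Integral(c/cos(c), c)


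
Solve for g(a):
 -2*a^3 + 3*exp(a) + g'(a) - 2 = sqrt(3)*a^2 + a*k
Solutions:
 g(a) = C1 + a^4/2 + sqrt(3)*a^3/3 + a^2*k/2 + 2*a - 3*exp(a)


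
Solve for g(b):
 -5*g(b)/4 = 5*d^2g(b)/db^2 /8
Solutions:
 g(b) = C1*sin(sqrt(2)*b) + C2*cos(sqrt(2)*b)


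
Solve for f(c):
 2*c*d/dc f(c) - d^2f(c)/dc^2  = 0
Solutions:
 f(c) = C1 + C2*erfi(c)


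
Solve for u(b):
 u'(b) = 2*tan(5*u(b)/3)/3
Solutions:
 u(b) = -3*asin(C1*exp(10*b/9))/5 + 3*pi/5
 u(b) = 3*asin(C1*exp(10*b/9))/5


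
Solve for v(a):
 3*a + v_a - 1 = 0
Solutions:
 v(a) = C1 - 3*a^2/2 + a


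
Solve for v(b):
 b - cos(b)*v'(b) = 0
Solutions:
 v(b) = C1 + Integral(b/cos(b), b)


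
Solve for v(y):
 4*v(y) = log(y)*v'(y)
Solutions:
 v(y) = C1*exp(4*li(y))


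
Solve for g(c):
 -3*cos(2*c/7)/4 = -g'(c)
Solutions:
 g(c) = C1 + 21*sin(2*c/7)/8


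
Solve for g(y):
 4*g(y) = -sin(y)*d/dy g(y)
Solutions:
 g(y) = C1*(cos(y)^2 + 2*cos(y) + 1)/(cos(y)^2 - 2*cos(y) + 1)


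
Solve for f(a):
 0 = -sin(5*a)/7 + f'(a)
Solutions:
 f(a) = C1 - cos(5*a)/35


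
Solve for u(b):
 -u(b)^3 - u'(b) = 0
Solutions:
 u(b) = -sqrt(2)*sqrt(-1/(C1 - b))/2
 u(b) = sqrt(2)*sqrt(-1/(C1 - b))/2


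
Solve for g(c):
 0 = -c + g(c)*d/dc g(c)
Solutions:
 g(c) = -sqrt(C1 + c^2)
 g(c) = sqrt(C1 + c^2)


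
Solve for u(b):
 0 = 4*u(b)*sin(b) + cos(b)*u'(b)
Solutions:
 u(b) = C1*cos(b)^4


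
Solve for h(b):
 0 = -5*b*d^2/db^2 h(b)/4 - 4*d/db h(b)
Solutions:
 h(b) = C1 + C2/b^(11/5)


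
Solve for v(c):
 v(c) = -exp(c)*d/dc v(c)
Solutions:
 v(c) = C1*exp(exp(-c))


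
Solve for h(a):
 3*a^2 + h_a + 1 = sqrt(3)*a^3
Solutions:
 h(a) = C1 + sqrt(3)*a^4/4 - a^3 - a


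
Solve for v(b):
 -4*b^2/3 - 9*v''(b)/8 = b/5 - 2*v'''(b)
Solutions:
 v(b) = C1 + C2*b + C3*exp(9*b/16) - 8*b^4/81 - 2668*b^3/3645 - 42688*b^2/10935


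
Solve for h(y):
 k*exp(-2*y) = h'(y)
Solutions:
 h(y) = C1 - k*exp(-2*y)/2


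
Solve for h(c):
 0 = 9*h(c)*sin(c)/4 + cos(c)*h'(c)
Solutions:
 h(c) = C1*cos(c)^(9/4)


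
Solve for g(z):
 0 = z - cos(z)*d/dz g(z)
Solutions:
 g(z) = C1 + Integral(z/cos(z), z)


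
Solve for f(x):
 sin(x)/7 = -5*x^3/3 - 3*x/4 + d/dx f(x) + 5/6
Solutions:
 f(x) = C1 + 5*x^4/12 + 3*x^2/8 - 5*x/6 - cos(x)/7


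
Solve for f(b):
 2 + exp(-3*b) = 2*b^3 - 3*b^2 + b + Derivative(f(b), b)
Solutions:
 f(b) = C1 - b^4/2 + b^3 - b^2/2 + 2*b - exp(-3*b)/3


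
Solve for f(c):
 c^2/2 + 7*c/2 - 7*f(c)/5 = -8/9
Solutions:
 f(c) = 5*c^2/14 + 5*c/2 + 40/63


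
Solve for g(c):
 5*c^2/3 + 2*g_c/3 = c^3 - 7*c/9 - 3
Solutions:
 g(c) = C1 + 3*c^4/8 - 5*c^3/6 - 7*c^2/12 - 9*c/2


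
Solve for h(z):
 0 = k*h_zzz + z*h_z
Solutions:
 h(z) = C1 + Integral(C2*airyai(z*(-1/k)^(1/3)) + C3*airybi(z*(-1/k)^(1/3)), z)


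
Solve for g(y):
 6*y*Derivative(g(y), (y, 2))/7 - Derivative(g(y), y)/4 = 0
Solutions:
 g(y) = C1 + C2*y^(31/24)


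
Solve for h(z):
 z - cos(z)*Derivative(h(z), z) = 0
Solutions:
 h(z) = C1 + Integral(z/cos(z), z)


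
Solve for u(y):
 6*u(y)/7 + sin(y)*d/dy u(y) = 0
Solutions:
 u(y) = C1*(cos(y) + 1)^(3/7)/(cos(y) - 1)^(3/7)


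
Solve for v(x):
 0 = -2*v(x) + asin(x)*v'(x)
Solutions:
 v(x) = C1*exp(2*Integral(1/asin(x), x))


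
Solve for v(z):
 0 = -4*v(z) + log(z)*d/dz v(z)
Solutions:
 v(z) = C1*exp(4*li(z))


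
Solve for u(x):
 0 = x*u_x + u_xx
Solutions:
 u(x) = C1 + C2*erf(sqrt(2)*x/2)


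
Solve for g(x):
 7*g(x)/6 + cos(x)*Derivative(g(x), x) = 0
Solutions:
 g(x) = C1*(sin(x) - 1)^(7/12)/(sin(x) + 1)^(7/12)


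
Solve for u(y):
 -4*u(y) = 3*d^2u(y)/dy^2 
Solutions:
 u(y) = C1*sin(2*sqrt(3)*y/3) + C2*cos(2*sqrt(3)*y/3)


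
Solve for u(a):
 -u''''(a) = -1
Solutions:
 u(a) = C1 + C2*a + C3*a^2 + C4*a^3 + a^4/24


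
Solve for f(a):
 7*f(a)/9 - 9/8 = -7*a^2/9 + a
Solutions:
 f(a) = -a^2 + 9*a/7 + 81/56


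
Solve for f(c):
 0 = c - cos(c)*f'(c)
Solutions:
 f(c) = C1 + Integral(c/cos(c), c)


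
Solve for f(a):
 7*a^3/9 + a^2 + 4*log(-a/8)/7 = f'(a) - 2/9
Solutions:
 f(a) = C1 + 7*a^4/36 + a^3/3 + 4*a*log(-a)/7 + 2*a*(-54*log(2) - 11)/63


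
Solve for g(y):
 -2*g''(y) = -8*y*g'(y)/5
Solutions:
 g(y) = C1 + C2*erfi(sqrt(10)*y/5)


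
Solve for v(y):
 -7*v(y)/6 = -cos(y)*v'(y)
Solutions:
 v(y) = C1*(sin(y) + 1)^(7/12)/(sin(y) - 1)^(7/12)


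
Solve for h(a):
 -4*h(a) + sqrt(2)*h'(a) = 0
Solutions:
 h(a) = C1*exp(2*sqrt(2)*a)


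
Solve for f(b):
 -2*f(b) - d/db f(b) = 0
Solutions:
 f(b) = C1*exp(-2*b)


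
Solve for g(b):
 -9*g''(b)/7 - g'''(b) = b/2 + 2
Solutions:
 g(b) = C1 + C2*b + C3*exp(-9*b/7) - 7*b^3/108 - 203*b^2/324


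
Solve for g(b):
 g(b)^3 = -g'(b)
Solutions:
 g(b) = -sqrt(2)*sqrt(-1/(C1 - b))/2
 g(b) = sqrt(2)*sqrt(-1/(C1 - b))/2


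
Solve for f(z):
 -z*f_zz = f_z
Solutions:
 f(z) = C1 + C2*log(z)


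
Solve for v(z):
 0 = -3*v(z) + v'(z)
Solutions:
 v(z) = C1*exp(3*z)


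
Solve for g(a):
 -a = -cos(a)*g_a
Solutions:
 g(a) = C1 + Integral(a/cos(a), a)


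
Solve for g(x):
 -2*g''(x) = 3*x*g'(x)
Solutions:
 g(x) = C1 + C2*erf(sqrt(3)*x/2)


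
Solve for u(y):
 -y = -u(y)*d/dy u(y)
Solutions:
 u(y) = -sqrt(C1 + y^2)
 u(y) = sqrt(C1 + y^2)


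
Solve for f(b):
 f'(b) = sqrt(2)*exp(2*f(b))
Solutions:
 f(b) = log(-sqrt(-1/(C1 + sqrt(2)*b))) - log(2)/2
 f(b) = log(-1/(C1 + sqrt(2)*b))/2 - log(2)/2


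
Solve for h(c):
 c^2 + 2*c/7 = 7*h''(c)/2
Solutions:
 h(c) = C1 + C2*c + c^4/42 + 2*c^3/147


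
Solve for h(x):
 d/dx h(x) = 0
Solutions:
 h(x) = C1


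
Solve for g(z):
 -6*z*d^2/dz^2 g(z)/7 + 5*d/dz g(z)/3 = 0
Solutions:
 g(z) = C1 + C2*z^(53/18)


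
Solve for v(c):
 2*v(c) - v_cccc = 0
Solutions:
 v(c) = C1*exp(-2^(1/4)*c) + C2*exp(2^(1/4)*c) + C3*sin(2^(1/4)*c) + C4*cos(2^(1/4)*c)


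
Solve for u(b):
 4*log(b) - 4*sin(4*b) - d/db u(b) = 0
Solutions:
 u(b) = C1 + 4*b*log(b) - 4*b + cos(4*b)


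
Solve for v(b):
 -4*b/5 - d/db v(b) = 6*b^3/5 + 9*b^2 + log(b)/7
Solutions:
 v(b) = C1 - 3*b^4/10 - 3*b^3 - 2*b^2/5 - b*log(b)/7 + b/7


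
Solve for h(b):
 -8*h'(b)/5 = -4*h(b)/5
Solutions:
 h(b) = C1*exp(b/2)


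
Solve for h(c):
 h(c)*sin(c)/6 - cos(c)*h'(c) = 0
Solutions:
 h(c) = C1/cos(c)^(1/6)


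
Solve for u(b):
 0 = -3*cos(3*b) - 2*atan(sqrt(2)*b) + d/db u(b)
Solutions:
 u(b) = C1 + 2*b*atan(sqrt(2)*b) - sqrt(2)*log(2*b^2 + 1)/2 + sin(3*b)


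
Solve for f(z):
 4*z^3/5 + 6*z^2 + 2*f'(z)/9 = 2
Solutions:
 f(z) = C1 - 9*z^4/10 - 9*z^3 + 9*z


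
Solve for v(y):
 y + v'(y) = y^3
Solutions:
 v(y) = C1 + y^4/4 - y^2/2


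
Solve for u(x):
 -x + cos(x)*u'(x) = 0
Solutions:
 u(x) = C1 + Integral(x/cos(x), x)


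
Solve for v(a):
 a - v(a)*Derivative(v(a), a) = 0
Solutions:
 v(a) = -sqrt(C1 + a^2)
 v(a) = sqrt(C1 + a^2)


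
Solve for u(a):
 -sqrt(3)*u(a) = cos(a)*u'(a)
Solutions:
 u(a) = C1*(sin(a) - 1)^(sqrt(3)/2)/(sin(a) + 1)^(sqrt(3)/2)


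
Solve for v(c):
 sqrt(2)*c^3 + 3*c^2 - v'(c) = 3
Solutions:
 v(c) = C1 + sqrt(2)*c^4/4 + c^3 - 3*c


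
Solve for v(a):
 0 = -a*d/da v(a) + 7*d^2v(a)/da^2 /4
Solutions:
 v(a) = C1 + C2*erfi(sqrt(14)*a/7)


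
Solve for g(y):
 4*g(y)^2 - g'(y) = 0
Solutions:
 g(y) = -1/(C1 + 4*y)


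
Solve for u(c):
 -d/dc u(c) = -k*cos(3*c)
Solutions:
 u(c) = C1 + k*sin(3*c)/3


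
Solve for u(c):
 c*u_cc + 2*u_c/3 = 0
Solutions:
 u(c) = C1 + C2*c^(1/3)


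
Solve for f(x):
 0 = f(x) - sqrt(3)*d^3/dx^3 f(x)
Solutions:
 f(x) = C3*exp(3^(5/6)*x/3) + (C1*sin(3^(1/3)*x/2) + C2*cos(3^(1/3)*x/2))*exp(-3^(5/6)*x/6)


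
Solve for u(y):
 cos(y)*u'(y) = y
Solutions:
 u(y) = C1 + Integral(y/cos(y), y)


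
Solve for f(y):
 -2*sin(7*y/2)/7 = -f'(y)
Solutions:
 f(y) = C1 - 4*cos(7*y/2)/49


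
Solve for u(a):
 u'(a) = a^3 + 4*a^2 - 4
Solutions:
 u(a) = C1 + a^4/4 + 4*a^3/3 - 4*a


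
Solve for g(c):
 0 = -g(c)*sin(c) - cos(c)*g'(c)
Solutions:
 g(c) = C1*cos(c)


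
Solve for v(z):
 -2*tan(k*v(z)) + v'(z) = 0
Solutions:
 v(z) = Piecewise((-asin(exp(C1*k + 2*k*z))/k + pi/k, Ne(k, 0)), (nan, True))
 v(z) = Piecewise((asin(exp(C1*k + 2*k*z))/k, Ne(k, 0)), (nan, True))


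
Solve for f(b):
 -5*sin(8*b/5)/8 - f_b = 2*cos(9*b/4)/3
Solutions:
 f(b) = C1 - 8*sin(9*b/4)/27 + 25*cos(8*b/5)/64


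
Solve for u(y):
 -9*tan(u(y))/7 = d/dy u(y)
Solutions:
 u(y) = pi - asin(C1*exp(-9*y/7))
 u(y) = asin(C1*exp(-9*y/7))


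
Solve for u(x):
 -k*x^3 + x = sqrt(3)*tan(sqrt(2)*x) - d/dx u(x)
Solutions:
 u(x) = C1 + k*x^4/4 - x^2/2 - sqrt(6)*log(cos(sqrt(2)*x))/2


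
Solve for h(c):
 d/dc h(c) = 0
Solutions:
 h(c) = C1


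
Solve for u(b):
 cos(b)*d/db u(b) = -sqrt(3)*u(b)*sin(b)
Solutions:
 u(b) = C1*cos(b)^(sqrt(3))


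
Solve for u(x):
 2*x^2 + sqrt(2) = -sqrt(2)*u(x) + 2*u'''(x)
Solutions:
 u(x) = C3*exp(2^(5/6)*x/2) - sqrt(2)*x^2 + (C1*sin(2^(5/6)*sqrt(3)*x/4) + C2*cos(2^(5/6)*sqrt(3)*x/4))*exp(-2^(5/6)*x/4) - 1


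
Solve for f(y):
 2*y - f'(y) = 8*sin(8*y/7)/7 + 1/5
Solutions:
 f(y) = C1 + y^2 - y/5 + cos(8*y/7)


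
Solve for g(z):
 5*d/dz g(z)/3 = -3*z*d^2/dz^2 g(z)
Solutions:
 g(z) = C1 + C2*z^(4/9)


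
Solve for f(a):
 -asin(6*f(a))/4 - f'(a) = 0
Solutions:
 Integral(1/asin(6*_y), (_y, f(a))) = C1 - a/4


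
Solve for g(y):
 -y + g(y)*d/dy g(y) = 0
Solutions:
 g(y) = -sqrt(C1 + y^2)
 g(y) = sqrt(C1 + y^2)


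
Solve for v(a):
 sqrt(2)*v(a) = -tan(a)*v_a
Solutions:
 v(a) = C1/sin(a)^(sqrt(2))


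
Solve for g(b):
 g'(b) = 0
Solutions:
 g(b) = C1


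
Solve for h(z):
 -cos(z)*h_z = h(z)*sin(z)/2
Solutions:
 h(z) = C1*sqrt(cos(z))


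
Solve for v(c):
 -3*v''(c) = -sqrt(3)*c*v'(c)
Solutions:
 v(c) = C1 + C2*erfi(sqrt(2)*3^(3/4)*c/6)


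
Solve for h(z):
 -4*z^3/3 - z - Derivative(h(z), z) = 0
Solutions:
 h(z) = C1 - z^4/3 - z^2/2


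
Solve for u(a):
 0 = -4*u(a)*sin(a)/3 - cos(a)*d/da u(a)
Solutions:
 u(a) = C1*cos(a)^(4/3)


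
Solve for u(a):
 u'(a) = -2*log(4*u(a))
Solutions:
 Integral(1/(log(_y) + 2*log(2)), (_y, u(a)))/2 = C1 - a


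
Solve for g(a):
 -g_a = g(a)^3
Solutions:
 g(a) = -sqrt(2)*sqrt(-1/(C1 - a))/2
 g(a) = sqrt(2)*sqrt(-1/(C1 - a))/2


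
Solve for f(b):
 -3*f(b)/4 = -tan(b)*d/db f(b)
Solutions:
 f(b) = C1*sin(b)^(3/4)


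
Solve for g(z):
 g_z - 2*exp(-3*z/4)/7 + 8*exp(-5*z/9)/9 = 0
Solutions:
 g(z) = C1 - 8*exp(-3*z/4)/21 + 8*exp(-5*z/9)/5


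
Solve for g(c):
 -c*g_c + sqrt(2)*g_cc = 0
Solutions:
 g(c) = C1 + C2*erfi(2^(1/4)*c/2)


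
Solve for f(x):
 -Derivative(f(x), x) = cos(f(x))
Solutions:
 f(x) = pi - asin((C1 + exp(2*x))/(C1 - exp(2*x)))
 f(x) = asin((C1 + exp(2*x))/(C1 - exp(2*x)))


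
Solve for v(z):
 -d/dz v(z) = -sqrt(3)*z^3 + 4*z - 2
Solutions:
 v(z) = C1 + sqrt(3)*z^4/4 - 2*z^2 + 2*z


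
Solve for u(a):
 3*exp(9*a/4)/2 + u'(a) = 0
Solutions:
 u(a) = C1 - 2*exp(9*a/4)/3


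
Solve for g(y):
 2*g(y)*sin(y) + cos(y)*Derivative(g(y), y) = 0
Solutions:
 g(y) = C1*cos(y)^2


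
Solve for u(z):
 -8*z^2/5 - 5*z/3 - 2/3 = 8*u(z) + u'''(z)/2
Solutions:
 u(z) = C3*exp(-2*2^(1/3)*z) - z^2/5 - 5*z/24 + (C1*sin(2^(1/3)*sqrt(3)*z) + C2*cos(2^(1/3)*sqrt(3)*z))*exp(2^(1/3)*z) - 1/12


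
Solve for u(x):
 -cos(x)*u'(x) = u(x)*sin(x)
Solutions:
 u(x) = C1*cos(x)


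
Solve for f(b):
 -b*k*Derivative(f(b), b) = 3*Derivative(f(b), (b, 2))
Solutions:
 f(b) = Piecewise((-sqrt(6)*sqrt(pi)*C1*erf(sqrt(6)*b*sqrt(k)/6)/(2*sqrt(k)) - C2, (k > 0) | (k < 0)), (-C1*b - C2, True))


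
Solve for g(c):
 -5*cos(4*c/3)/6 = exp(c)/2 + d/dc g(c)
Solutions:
 g(c) = C1 - exp(c)/2 - 5*sin(4*c/3)/8


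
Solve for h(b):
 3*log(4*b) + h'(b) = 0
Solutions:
 h(b) = C1 - 3*b*log(b) - b*log(64) + 3*b


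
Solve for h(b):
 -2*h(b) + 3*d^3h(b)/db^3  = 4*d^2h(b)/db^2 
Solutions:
 h(b) = C1*exp(b*(-(9*sqrt(1113) + 307)^(1/3) - 16/(9*sqrt(1113) + 307)^(1/3) + 8)/18)*sin(sqrt(3)*b*(-(9*sqrt(1113) + 307)^(1/3) + 16/(9*sqrt(1113) + 307)^(1/3))/18) + C2*exp(b*(-(9*sqrt(1113) + 307)^(1/3) - 16/(9*sqrt(1113) + 307)^(1/3) + 8)/18)*cos(sqrt(3)*b*(-(9*sqrt(1113) + 307)^(1/3) + 16/(9*sqrt(1113) + 307)^(1/3))/18) + C3*exp(b*(16/(9*sqrt(1113) + 307)^(1/3) + 4 + (9*sqrt(1113) + 307)^(1/3))/9)


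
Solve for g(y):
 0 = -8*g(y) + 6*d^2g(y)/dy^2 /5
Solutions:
 g(y) = C1*exp(-2*sqrt(15)*y/3) + C2*exp(2*sqrt(15)*y/3)


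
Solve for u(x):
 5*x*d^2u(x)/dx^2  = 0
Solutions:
 u(x) = C1 + C2*x


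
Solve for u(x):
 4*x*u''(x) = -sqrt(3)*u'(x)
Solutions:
 u(x) = C1 + C2*x^(1 - sqrt(3)/4)


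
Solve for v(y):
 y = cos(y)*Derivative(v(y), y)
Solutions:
 v(y) = C1 + Integral(y/cos(y), y)


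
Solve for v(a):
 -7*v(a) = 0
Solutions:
 v(a) = 0


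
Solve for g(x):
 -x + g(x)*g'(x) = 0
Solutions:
 g(x) = -sqrt(C1 + x^2)
 g(x) = sqrt(C1 + x^2)


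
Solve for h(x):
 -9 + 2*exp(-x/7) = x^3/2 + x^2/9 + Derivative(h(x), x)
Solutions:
 h(x) = C1 - x^4/8 - x^3/27 - 9*x - 14*exp(-x/7)


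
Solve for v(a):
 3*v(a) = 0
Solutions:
 v(a) = 0


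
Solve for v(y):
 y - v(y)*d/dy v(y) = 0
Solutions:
 v(y) = -sqrt(C1 + y^2)
 v(y) = sqrt(C1 + y^2)


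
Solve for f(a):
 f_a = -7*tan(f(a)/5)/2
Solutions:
 f(a) = -5*asin(C1*exp(-7*a/10)) + 5*pi
 f(a) = 5*asin(C1*exp(-7*a/10))


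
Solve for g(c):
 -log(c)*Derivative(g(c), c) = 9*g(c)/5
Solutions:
 g(c) = C1*exp(-9*li(c)/5)


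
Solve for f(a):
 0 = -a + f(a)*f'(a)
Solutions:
 f(a) = -sqrt(C1 + a^2)
 f(a) = sqrt(C1 + a^2)


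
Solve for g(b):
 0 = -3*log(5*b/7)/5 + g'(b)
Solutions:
 g(b) = C1 + 3*b*log(b)/5 - 3*b*log(7)/5 - 3*b/5 + 3*b*log(5)/5


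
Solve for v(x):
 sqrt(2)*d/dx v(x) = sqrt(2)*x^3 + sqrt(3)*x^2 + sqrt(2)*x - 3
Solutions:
 v(x) = C1 + x^4/4 + sqrt(6)*x^3/6 + x^2/2 - 3*sqrt(2)*x/2


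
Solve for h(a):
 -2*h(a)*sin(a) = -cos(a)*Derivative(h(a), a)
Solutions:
 h(a) = C1/cos(a)^2


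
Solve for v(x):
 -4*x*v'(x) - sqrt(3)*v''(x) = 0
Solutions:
 v(x) = C1 + C2*erf(sqrt(2)*3^(3/4)*x/3)


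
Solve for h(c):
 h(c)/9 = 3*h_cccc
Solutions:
 h(c) = C1*exp(-3^(1/4)*c/3) + C2*exp(3^(1/4)*c/3) + C3*sin(3^(1/4)*c/3) + C4*cos(3^(1/4)*c/3)


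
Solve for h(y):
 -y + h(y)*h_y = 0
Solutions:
 h(y) = -sqrt(C1 + y^2)
 h(y) = sqrt(C1 + y^2)


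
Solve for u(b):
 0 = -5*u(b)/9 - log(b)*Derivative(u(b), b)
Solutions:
 u(b) = C1*exp(-5*li(b)/9)


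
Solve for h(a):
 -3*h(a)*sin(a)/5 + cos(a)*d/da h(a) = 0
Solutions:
 h(a) = C1/cos(a)^(3/5)


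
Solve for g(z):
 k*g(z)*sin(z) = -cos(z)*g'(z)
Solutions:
 g(z) = C1*exp(k*log(cos(z)))


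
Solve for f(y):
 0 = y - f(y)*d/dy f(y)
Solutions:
 f(y) = -sqrt(C1 + y^2)
 f(y) = sqrt(C1 + y^2)


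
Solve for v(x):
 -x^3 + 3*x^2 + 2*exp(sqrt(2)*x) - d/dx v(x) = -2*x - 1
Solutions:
 v(x) = C1 - x^4/4 + x^3 + x^2 + x + sqrt(2)*exp(sqrt(2)*x)


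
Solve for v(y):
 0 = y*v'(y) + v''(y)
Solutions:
 v(y) = C1 + C2*erf(sqrt(2)*y/2)


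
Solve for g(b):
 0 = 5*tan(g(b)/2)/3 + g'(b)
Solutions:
 g(b) = -2*asin(C1*exp(-5*b/6)) + 2*pi
 g(b) = 2*asin(C1*exp(-5*b/6))


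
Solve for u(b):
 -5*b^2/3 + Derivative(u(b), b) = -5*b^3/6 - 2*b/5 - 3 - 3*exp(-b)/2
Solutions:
 u(b) = C1 - 5*b^4/24 + 5*b^3/9 - b^2/5 - 3*b + 3*exp(-b)/2


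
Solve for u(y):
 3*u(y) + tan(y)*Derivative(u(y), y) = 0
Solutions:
 u(y) = C1/sin(y)^3


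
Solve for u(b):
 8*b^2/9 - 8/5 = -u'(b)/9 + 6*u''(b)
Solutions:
 u(b) = C1 + C2*exp(b/54) - 8*b^3/3 - 432*b^2 - 233208*b/5


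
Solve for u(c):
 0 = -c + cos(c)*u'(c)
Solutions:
 u(c) = C1 + Integral(c/cos(c), c)


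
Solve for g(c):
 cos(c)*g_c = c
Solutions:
 g(c) = C1 + Integral(c/cos(c), c)


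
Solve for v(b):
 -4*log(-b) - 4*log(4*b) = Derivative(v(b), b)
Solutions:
 v(b) = C1 - 8*b*log(b) + 4*b*(-2*log(2) + 2 - I*pi)


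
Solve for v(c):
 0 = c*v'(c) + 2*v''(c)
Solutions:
 v(c) = C1 + C2*erf(c/2)


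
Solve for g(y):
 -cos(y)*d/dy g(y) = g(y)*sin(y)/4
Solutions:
 g(y) = C1*cos(y)^(1/4)


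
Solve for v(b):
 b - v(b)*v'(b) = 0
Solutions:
 v(b) = -sqrt(C1 + b^2)
 v(b) = sqrt(C1 + b^2)


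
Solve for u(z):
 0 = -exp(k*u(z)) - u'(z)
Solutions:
 u(z) = Piecewise((log(1/(C1*k + k*z))/k, Ne(k, 0)), (nan, True))
 u(z) = Piecewise((C1 - z, Eq(k, 0)), (nan, True))


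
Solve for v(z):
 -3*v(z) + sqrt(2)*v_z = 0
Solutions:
 v(z) = C1*exp(3*sqrt(2)*z/2)


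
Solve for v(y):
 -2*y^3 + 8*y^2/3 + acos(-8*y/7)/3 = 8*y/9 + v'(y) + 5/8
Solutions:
 v(y) = C1 - y^4/2 + 8*y^3/9 - 4*y^2/9 + y*acos(-8*y/7)/3 - 5*y/8 + sqrt(49 - 64*y^2)/24


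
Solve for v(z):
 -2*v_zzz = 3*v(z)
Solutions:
 v(z) = C3*exp(-2^(2/3)*3^(1/3)*z/2) + (C1*sin(2^(2/3)*3^(5/6)*z/4) + C2*cos(2^(2/3)*3^(5/6)*z/4))*exp(2^(2/3)*3^(1/3)*z/4)


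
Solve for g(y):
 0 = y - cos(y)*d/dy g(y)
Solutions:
 g(y) = C1 + Integral(y/cos(y), y)


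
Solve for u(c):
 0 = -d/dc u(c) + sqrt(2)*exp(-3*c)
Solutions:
 u(c) = C1 - sqrt(2)*exp(-3*c)/3


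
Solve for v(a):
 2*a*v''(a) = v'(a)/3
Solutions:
 v(a) = C1 + C2*a^(7/6)


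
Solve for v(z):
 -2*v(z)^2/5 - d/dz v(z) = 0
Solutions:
 v(z) = 5/(C1 + 2*z)


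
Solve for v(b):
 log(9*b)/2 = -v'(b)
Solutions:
 v(b) = C1 - b*log(b)/2 - b*log(3) + b/2


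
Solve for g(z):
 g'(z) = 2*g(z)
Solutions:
 g(z) = C1*exp(2*z)


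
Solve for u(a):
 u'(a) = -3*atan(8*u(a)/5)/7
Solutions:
 Integral(1/atan(8*_y/5), (_y, u(a))) = C1 - 3*a/7


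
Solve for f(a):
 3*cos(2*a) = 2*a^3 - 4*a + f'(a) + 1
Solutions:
 f(a) = C1 - a^4/2 + 2*a^2 - a + 3*sin(2*a)/2


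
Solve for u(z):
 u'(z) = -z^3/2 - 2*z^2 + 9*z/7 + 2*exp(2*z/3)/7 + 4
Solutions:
 u(z) = C1 - z^4/8 - 2*z^3/3 + 9*z^2/14 + 4*z + 3*exp(2*z/3)/7


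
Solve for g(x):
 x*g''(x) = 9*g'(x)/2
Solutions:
 g(x) = C1 + C2*x^(11/2)


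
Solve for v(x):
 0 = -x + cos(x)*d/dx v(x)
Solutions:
 v(x) = C1 + Integral(x/cos(x), x)


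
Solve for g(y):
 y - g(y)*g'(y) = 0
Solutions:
 g(y) = -sqrt(C1 + y^2)
 g(y) = sqrt(C1 + y^2)


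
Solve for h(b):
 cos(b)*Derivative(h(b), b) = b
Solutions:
 h(b) = C1 + Integral(b/cos(b), b)


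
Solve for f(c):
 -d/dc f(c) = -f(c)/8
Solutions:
 f(c) = C1*exp(c/8)


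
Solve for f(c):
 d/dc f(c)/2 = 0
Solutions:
 f(c) = C1


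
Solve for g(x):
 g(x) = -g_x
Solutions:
 g(x) = C1*exp(-x)


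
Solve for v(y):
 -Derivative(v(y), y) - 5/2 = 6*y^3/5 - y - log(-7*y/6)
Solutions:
 v(y) = C1 - 3*y^4/10 + y^2/2 + y*log(-y) + y*(-7/2 - log(6) + log(7))


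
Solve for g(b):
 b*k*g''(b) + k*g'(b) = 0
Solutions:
 g(b) = C1 + C2*log(b)


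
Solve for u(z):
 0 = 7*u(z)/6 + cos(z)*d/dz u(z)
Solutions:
 u(z) = C1*(sin(z) - 1)^(7/12)/(sin(z) + 1)^(7/12)


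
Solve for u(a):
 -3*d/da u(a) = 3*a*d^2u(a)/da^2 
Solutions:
 u(a) = C1 + C2*log(a)


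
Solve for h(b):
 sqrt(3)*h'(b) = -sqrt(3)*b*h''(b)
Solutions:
 h(b) = C1 + C2*log(b)


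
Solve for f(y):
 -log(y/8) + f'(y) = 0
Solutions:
 f(y) = C1 + y*log(y) - y*log(8) - y


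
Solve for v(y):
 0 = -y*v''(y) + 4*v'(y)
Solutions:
 v(y) = C1 + C2*y^5


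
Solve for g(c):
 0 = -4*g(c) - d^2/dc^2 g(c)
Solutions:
 g(c) = C1*sin(2*c) + C2*cos(2*c)


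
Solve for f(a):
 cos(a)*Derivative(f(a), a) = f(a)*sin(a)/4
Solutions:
 f(a) = C1/cos(a)^(1/4)


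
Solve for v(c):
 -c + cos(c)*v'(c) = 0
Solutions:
 v(c) = C1 + Integral(c/cos(c), c)


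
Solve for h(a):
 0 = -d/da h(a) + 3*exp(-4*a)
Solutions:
 h(a) = C1 - 3*exp(-4*a)/4


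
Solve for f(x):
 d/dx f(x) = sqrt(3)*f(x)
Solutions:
 f(x) = C1*exp(sqrt(3)*x)


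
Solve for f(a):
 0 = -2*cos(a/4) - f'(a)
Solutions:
 f(a) = C1 - 8*sin(a/4)


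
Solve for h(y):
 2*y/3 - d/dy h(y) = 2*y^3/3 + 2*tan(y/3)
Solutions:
 h(y) = C1 - y^4/6 + y^2/3 + 6*log(cos(y/3))


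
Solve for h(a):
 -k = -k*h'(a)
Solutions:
 h(a) = C1 + a


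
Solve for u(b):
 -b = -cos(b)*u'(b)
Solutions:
 u(b) = C1 + Integral(b/cos(b), b)


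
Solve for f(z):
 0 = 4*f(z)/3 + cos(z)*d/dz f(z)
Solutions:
 f(z) = C1*(sin(z) - 1)^(2/3)/(sin(z) + 1)^(2/3)


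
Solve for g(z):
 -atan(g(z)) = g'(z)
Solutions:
 Integral(1/atan(_y), (_y, g(z))) = C1 - z


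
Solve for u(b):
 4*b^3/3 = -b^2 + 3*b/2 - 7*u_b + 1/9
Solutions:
 u(b) = C1 - b^4/21 - b^3/21 + 3*b^2/28 + b/63


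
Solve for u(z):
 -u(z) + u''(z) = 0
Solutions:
 u(z) = C1*exp(-z) + C2*exp(z)


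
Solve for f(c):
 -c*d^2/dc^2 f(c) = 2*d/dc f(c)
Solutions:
 f(c) = C1 + C2/c


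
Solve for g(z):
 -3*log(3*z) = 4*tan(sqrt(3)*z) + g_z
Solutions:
 g(z) = C1 - 3*z*log(z) - 3*z*log(3) + 3*z + 4*sqrt(3)*log(cos(sqrt(3)*z))/3


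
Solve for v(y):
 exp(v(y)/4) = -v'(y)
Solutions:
 v(y) = 4*log(1/(C1 + y)) + 8*log(2)


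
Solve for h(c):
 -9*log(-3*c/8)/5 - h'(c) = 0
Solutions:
 h(c) = C1 - 9*c*log(-c)/5 + 9*c*(-log(3) + 1 + 3*log(2))/5


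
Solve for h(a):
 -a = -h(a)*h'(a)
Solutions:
 h(a) = -sqrt(C1 + a^2)
 h(a) = sqrt(C1 + a^2)


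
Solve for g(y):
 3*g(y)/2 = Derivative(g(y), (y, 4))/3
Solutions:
 g(y) = C1*exp(-2^(3/4)*sqrt(3)*y/2) + C2*exp(2^(3/4)*sqrt(3)*y/2) + C3*sin(2^(3/4)*sqrt(3)*y/2) + C4*cos(2^(3/4)*sqrt(3)*y/2)


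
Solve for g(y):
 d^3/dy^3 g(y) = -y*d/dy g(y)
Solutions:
 g(y) = C1 + Integral(C2*airyai(-y) + C3*airybi(-y), y)


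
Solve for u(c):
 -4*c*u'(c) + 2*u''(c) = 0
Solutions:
 u(c) = C1 + C2*erfi(c)


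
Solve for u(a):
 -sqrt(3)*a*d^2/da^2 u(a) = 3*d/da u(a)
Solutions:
 u(a) = C1 + C2*a^(1 - sqrt(3))


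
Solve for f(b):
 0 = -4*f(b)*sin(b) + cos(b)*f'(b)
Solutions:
 f(b) = C1/cos(b)^4


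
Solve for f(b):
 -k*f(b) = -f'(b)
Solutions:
 f(b) = C1*exp(b*k)


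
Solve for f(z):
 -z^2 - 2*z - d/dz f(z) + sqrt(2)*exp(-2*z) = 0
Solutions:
 f(z) = C1 - z^3/3 - z^2 - sqrt(2)*exp(-2*z)/2


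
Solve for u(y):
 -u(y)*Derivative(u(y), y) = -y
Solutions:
 u(y) = -sqrt(C1 + y^2)
 u(y) = sqrt(C1 + y^2)


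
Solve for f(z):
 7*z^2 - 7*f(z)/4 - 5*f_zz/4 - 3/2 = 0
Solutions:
 f(z) = C1*sin(sqrt(35)*z/5) + C2*cos(sqrt(35)*z/5) + 4*z^2 - 46/7


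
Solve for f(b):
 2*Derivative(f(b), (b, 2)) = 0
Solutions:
 f(b) = C1 + C2*b


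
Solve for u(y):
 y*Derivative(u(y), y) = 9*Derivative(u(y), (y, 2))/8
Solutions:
 u(y) = C1 + C2*erfi(2*y/3)


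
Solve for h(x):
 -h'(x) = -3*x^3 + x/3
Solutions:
 h(x) = C1 + 3*x^4/4 - x^2/6


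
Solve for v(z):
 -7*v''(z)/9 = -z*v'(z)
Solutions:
 v(z) = C1 + C2*erfi(3*sqrt(14)*z/14)


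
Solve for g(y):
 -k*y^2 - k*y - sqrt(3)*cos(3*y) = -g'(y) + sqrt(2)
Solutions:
 g(y) = C1 + k*y^3/3 + k*y^2/2 + sqrt(2)*y + sqrt(3)*sin(3*y)/3


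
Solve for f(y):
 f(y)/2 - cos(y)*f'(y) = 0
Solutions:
 f(y) = C1*(sin(y) + 1)^(1/4)/(sin(y) - 1)^(1/4)


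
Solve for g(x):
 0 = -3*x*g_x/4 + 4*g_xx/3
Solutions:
 g(x) = C1 + C2*erfi(3*sqrt(2)*x/8)


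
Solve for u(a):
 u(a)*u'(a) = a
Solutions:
 u(a) = -sqrt(C1 + a^2)
 u(a) = sqrt(C1 + a^2)


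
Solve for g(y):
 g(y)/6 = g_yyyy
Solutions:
 g(y) = C1*exp(-6^(3/4)*y/6) + C2*exp(6^(3/4)*y/6) + C3*sin(6^(3/4)*y/6) + C4*cos(6^(3/4)*y/6)


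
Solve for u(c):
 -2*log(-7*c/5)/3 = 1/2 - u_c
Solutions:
 u(c) = C1 + 2*c*log(-c)/3 + c*(-4*log(5) - 1 + 4*log(7))/6


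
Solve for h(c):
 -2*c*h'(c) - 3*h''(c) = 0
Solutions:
 h(c) = C1 + C2*erf(sqrt(3)*c/3)


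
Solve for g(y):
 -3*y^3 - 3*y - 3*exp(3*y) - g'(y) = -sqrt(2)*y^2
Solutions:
 g(y) = C1 - 3*y^4/4 + sqrt(2)*y^3/3 - 3*y^2/2 - exp(3*y)


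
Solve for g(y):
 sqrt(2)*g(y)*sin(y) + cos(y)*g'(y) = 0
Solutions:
 g(y) = C1*cos(y)^(sqrt(2))


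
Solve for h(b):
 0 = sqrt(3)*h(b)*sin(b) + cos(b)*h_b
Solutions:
 h(b) = C1*cos(b)^(sqrt(3))


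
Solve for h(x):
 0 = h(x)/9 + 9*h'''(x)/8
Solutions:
 h(x) = C3*exp(-2*3^(2/3)*x/9) + (C1*sin(3^(1/6)*x/3) + C2*cos(3^(1/6)*x/3))*exp(3^(2/3)*x/9)


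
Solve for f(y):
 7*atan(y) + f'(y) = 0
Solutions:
 f(y) = C1 - 7*y*atan(y) + 7*log(y^2 + 1)/2


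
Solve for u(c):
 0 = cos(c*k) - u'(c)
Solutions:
 u(c) = C1 + sin(c*k)/k


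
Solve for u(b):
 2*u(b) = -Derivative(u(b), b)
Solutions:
 u(b) = C1*exp(-2*b)


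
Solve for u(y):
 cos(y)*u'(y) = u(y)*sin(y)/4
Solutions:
 u(y) = C1/cos(y)^(1/4)


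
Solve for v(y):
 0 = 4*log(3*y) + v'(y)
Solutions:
 v(y) = C1 - 4*y*log(y) - y*log(81) + 4*y


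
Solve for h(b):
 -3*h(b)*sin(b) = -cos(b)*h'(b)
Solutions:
 h(b) = C1/cos(b)^3


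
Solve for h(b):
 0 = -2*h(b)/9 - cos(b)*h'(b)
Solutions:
 h(b) = C1*(sin(b) - 1)^(1/9)/(sin(b) + 1)^(1/9)


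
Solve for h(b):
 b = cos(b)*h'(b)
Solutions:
 h(b) = C1 + Integral(b/cos(b), b)


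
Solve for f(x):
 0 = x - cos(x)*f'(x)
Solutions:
 f(x) = C1 + Integral(x/cos(x), x)


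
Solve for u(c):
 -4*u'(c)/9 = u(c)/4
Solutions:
 u(c) = C1*exp(-9*c/16)


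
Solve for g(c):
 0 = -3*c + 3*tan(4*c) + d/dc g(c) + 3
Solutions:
 g(c) = C1 + 3*c^2/2 - 3*c + 3*log(cos(4*c))/4


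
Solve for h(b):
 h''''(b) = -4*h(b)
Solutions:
 h(b) = (C1*sin(b) + C2*cos(b))*exp(-b) + (C3*sin(b) + C4*cos(b))*exp(b)


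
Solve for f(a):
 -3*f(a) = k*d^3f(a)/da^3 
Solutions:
 f(a) = C1*exp(3^(1/3)*a*(-1/k)^(1/3)) + C2*exp(a*(-1/k)^(1/3)*(-3^(1/3) + 3^(5/6)*I)/2) + C3*exp(-a*(-1/k)^(1/3)*(3^(1/3) + 3^(5/6)*I)/2)


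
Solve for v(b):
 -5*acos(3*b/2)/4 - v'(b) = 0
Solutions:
 v(b) = C1 - 5*b*acos(3*b/2)/4 + 5*sqrt(4 - 9*b^2)/12


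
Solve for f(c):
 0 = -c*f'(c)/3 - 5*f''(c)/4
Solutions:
 f(c) = C1 + C2*erf(sqrt(30)*c/15)


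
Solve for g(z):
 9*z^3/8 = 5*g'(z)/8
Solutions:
 g(z) = C1 + 9*z^4/20


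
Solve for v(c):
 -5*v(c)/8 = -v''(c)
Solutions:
 v(c) = C1*exp(-sqrt(10)*c/4) + C2*exp(sqrt(10)*c/4)


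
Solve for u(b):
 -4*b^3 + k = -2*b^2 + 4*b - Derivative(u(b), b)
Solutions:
 u(b) = C1 + b^4 - 2*b^3/3 + 2*b^2 - b*k


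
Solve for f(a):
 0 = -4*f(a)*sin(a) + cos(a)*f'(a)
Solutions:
 f(a) = C1/cos(a)^4


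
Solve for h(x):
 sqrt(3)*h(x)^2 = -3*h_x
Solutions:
 h(x) = 3/(C1 + sqrt(3)*x)


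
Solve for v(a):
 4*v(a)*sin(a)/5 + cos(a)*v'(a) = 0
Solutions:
 v(a) = C1*cos(a)^(4/5)


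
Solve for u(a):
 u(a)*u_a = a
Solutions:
 u(a) = -sqrt(C1 + a^2)
 u(a) = sqrt(C1 + a^2)


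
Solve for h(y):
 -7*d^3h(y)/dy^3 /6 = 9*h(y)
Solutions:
 h(y) = C3*exp(-3*2^(1/3)*7^(2/3)*y/7) + (C1*sin(3*2^(1/3)*sqrt(3)*7^(2/3)*y/14) + C2*cos(3*2^(1/3)*sqrt(3)*7^(2/3)*y/14))*exp(3*2^(1/3)*7^(2/3)*y/14)


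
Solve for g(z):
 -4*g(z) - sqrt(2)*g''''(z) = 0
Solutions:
 g(z) = (C1*sin(2^(7/8)*z/2) + C2*cos(2^(7/8)*z/2))*exp(-2^(7/8)*z/2) + (C3*sin(2^(7/8)*z/2) + C4*cos(2^(7/8)*z/2))*exp(2^(7/8)*z/2)


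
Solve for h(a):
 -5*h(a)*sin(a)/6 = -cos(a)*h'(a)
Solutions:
 h(a) = C1/cos(a)^(5/6)


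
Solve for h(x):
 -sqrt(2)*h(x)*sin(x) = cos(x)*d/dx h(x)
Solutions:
 h(x) = C1*cos(x)^(sqrt(2))


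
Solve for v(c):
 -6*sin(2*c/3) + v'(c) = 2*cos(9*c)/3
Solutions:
 v(c) = C1 + 2*sin(9*c)/27 - 9*cos(2*c/3)


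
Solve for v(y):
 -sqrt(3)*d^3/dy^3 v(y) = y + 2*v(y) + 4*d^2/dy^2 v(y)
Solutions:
 v(y) = C1*exp(y*(-8*sqrt(3) + 16/(sqrt(627) + 145*sqrt(3)/9)^(1/3) + 3*(sqrt(627) + 145*sqrt(3)/9)^(1/3))/18)*sin(sqrt(3)*y*(-3*(sqrt(627) + 145*sqrt(3)/9)^(1/3) + 16/(sqrt(627) + 145*sqrt(3)/9)^(1/3))/18) + C2*exp(y*(-8*sqrt(3) + 16/(sqrt(627) + 145*sqrt(3)/9)^(1/3) + 3*(sqrt(627) + 145*sqrt(3)/9)^(1/3))/18)*cos(sqrt(3)*y*(-3*(sqrt(627) + 145*sqrt(3)/9)^(1/3) + 16/(sqrt(627) + 145*sqrt(3)/9)^(1/3))/18) + C3*exp(-y*(16/(sqrt(627) + 145*sqrt(3)/9)^(1/3) + 4*sqrt(3) + 3*(sqrt(627) + 145*sqrt(3)/9)^(1/3))/9) - y/2


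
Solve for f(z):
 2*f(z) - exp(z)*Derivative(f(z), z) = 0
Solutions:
 f(z) = C1*exp(-2*exp(-z))


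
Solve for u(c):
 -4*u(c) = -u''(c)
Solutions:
 u(c) = C1*exp(-2*c) + C2*exp(2*c)


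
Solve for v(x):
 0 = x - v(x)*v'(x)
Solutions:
 v(x) = -sqrt(C1 + x^2)
 v(x) = sqrt(C1 + x^2)


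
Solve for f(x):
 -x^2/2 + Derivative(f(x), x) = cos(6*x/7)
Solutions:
 f(x) = C1 + x^3/6 + 7*sin(6*x/7)/6


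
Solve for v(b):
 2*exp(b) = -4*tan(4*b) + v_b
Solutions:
 v(b) = C1 + 2*exp(b) - log(cos(4*b))


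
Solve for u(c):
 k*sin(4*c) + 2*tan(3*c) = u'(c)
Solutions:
 u(c) = C1 - k*cos(4*c)/4 - 2*log(cos(3*c))/3


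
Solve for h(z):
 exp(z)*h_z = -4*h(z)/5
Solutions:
 h(z) = C1*exp(4*exp(-z)/5)


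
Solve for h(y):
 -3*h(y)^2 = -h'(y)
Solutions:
 h(y) = -1/(C1 + 3*y)


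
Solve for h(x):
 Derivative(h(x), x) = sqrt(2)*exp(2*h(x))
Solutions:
 h(x) = log(-sqrt(-1/(C1 + sqrt(2)*x))) - log(2)/2
 h(x) = log(-1/(C1 + sqrt(2)*x))/2 - log(2)/2


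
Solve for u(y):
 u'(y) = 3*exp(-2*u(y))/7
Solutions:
 u(y) = log(-sqrt(C1 + 42*y)) - log(7)
 u(y) = log(C1 + 42*y)/2 - log(7)


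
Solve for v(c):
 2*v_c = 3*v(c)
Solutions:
 v(c) = C1*exp(3*c/2)


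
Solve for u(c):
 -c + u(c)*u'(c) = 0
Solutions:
 u(c) = -sqrt(C1 + c^2)
 u(c) = sqrt(C1 + c^2)


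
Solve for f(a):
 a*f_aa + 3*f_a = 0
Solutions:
 f(a) = C1 + C2/a^2


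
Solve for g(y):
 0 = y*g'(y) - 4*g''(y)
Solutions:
 g(y) = C1 + C2*erfi(sqrt(2)*y/4)


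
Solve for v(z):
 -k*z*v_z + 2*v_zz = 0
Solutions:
 v(z) = Piecewise((-sqrt(pi)*C1*erf(z*sqrt(-k)/2)/sqrt(-k) - C2, (k > 0) | (k < 0)), (-C1*z - C2, True))


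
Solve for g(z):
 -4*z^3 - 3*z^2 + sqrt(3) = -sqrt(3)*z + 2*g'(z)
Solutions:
 g(z) = C1 - z^4/2 - z^3/2 + sqrt(3)*z^2/4 + sqrt(3)*z/2


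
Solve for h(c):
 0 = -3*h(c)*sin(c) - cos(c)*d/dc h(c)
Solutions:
 h(c) = C1*cos(c)^3
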